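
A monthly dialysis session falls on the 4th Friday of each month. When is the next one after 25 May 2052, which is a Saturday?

28 June 2052

May 2052 starts on a Wednesday; its first Friday is the 3rd, so the 4th Friday is the 24th — 24 May 2052.
That is not after 25 May 2052, so look at June 2052.
June 2052 starts on a Saturday; its first Friday is the 7th, so the 4th Friday is the 28th — 28 June 2052.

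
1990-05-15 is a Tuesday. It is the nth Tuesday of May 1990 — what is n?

Day 15 falls in week ⌈15/7⌉ of the month.
Days 1–7 hold the 1st Tuesday, 8–14 the 2nd, 15–21 the 3rd, 22–28 the 4th, 29–31 the 5th.
15 is in the range for the 3rd.

3rd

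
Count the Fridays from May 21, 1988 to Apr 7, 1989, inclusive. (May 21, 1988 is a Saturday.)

46

May 21, 1988 is a Saturday; the first Friday on or after it is May 27, 1988 (6 days later).
From May 27, 1988 to Apr 7, 1989: 218 + 97 = 315 days (rest of 1988, to Apr 7, 1989 in 1989).
315 ÷ 7 = 45 full weeks with remainder 0, so 45 more Fridays after the first → 46.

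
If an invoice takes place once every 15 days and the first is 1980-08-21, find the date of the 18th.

The 18th occurrence is 17 intervals after the first: 17 × 15 = 255 days after 1980-08-21.
August has 31 days — 10 days to the end of August leaves 245.
September has 30 days (215 left).
October has 31 days (184 left).
November has 30 days (154 left).
December has 31 days (123 left).
January has 31 days (92 left).
February has 28 days (64 left).
March has 31 days (33 left).
April has 30 days (3 left).
3 days into May → 1981-05-03.

1981-05-03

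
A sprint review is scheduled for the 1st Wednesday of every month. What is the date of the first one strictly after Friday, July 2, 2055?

July 7, 2055

July 2055 starts on a Thursday, so its 1st Wednesday is July 7, 2055 (6 days in).
July 7, 2055 is after July 2, 2055, so that is the next one.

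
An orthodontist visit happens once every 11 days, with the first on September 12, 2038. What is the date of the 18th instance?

March 18, 2039

The 18th occurrence is 17 intervals after the first: 17 × 11 = 187 days after September 12, 2038.
September has 30 days — 18 days to the end of September leaves 169.
October has 31 days (138 left).
November has 30 days (108 left).
December has 31 days (77 left).
January has 31 days (46 left).
February has 28 days (18 left).
18 days into March → March 18, 2039.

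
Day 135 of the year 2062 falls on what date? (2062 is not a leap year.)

January has 31 days (135 − 31 = 104 remain).
February has 28 days (104 − 28 = 76 remain).
March has 31 days (76 − 31 = 45 remain).
April has 30 days (45 − 30 = 15 remain).
15 into May → May 15.

2062-05-15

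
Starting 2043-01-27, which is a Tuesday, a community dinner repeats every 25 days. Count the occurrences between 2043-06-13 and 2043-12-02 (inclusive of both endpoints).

7

Occurrences land 25·i days after 2043-01-27 for i = 0, 1, 2, …
2043-06-13 is 137 days after the start; 137 ÷ 25 = 5 remainder 12; since the remainder is 12, round up to i = 6. First occurrence in the window: #7 on 2043-06-26 (6×25 = 150 days in).
2043-12-02 is 309 days after the start; 309 ÷ 25 = 12 remainder 9. Last occurrence in the window: #13 on 2043-11-23.
Occurrences #7 through #13: 7 in total.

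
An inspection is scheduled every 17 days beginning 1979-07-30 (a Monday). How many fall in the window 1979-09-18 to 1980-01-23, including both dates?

8

Occurrences land 17·i days after 1979-07-30 for i = 0, 1, 2, …
1979-09-18 is 50 days after the start; 50 ÷ 17 = 2 remainder 16; since the remainder is 16, round up to i = 3. First occurrence in the window: #4 on 1979-09-19 (3×17 = 51 days in).
1980-01-23 is 177 days after the start; 177 ÷ 17 = 10 remainder 7. Last occurrence in the window: #11 on 1980-01-16.
Occurrences #4 through #11: 8 in total.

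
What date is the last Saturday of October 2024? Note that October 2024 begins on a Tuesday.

October 2024 begins on a Tuesday, so the first Saturday is October 5 (4 days later).
October 2024 has 31 days. Adding weeks: 5, 12, 19, 26 — the last one ≤ 31 is the 26th.

October 26, 2024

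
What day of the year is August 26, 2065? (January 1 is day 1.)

238

Days in months before August: 31 + 28 + 31 + 30 + 31 + 30 + 31 = 212.
Plus 26 days into August → day 238.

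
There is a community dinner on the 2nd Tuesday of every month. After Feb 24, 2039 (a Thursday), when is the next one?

Mar 8, 2039

Feb 2039 starts on a Tuesday; its first Tuesday is the 1st, so the 2nd Tuesday is the 8th — Feb 8, 2039.
That is not after Feb 24, 2039, so look at Mar 2039.
Mar 2039 starts on a Tuesday; its first Tuesday is the 1st, so the 2nd Tuesday is the 8th — Mar 8, 2039.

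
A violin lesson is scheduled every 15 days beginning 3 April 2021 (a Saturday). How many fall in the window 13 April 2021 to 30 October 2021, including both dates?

Occurrences land 15·i days after 3 April 2021 for i = 0, 1, 2, …
13 April 2021 is 10 days after the start; 10 ÷ 15 = 0 remainder 10; since the remainder is 10, round up to i = 1. First occurrence in the window: #2 on 18 April 2021 (1×15 = 15 days in).
30 October 2021 is 210 days after the start; 210 ÷ 15 = 14 remainder 0. Last occurrence in the window: #15 on 30 October 2021.
Occurrences #2 through #15: 14 in total.

14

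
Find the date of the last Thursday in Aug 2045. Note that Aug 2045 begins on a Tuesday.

Aug 2045 begins on a Tuesday, so the first Thursday is Aug 3 (2 days later).
Aug 2045 has 31 days. Adding weeks: 3, 10, 17, 24, 31 — the last one ≤ 31 is the 31st.

Aug 31, 2045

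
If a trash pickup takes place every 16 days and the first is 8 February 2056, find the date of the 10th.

1 July 2056

The 10th occurrence is 9 intervals after the first: 9 × 16 = 144 days after 8 February 2056.
February has 29 days — 21 days to the end of February leaves 123.
March has 31 days (92 left).
April has 30 days (62 left).
May has 31 days (31 left).
June has 30 days (1 left).
1 day into July → 1 July 2056.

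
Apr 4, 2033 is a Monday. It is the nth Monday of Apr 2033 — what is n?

1st

Day 4 falls in week ⌈4/7⌉ of the month.
Days 1–7 hold the 1st Monday, 8–14 the 2nd, 15–21 the 3rd, 22–28 the 4th, 29–31 the 5th.
4 is in the range for the 1st.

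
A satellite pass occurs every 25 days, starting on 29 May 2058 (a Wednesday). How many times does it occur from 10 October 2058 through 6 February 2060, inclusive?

19

Occurrences land 25·i days after 29 May 2058 for i = 0, 1, 2, …
10 October 2058 is 134 days after the start; 134 ÷ 25 = 5 remainder 9; since the remainder is 9, round up to i = 6. First occurrence in the window: #7 on 26 October 2058 (6×25 = 150 days in).
6 February 2060 is 618 days after the start; 618 ÷ 25 = 24 remainder 18. Last occurrence in the window: #25 on 19 January 2060.
Occurrences #7 through #25: 19 in total.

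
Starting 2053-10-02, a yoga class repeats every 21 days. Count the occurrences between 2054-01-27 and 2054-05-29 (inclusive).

6

Occurrences land 21·i days after 2053-10-02 for i = 0, 1, 2, …
2054-01-27 is 117 days after the start; 117 ÷ 21 = 5 remainder 12; since the remainder is 12, round up to i = 6. First occurrence in the window: #7 on 2054-02-05 (6×21 = 126 days in).
2054-05-29 is 239 days after the start; 239 ÷ 21 = 11 remainder 8. Last occurrence in the window: #12 on 2054-05-21.
Occurrences #7 through #12: 6 in total.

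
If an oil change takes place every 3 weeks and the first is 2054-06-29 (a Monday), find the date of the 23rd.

2055-10-04

The 23rd occurrence is 22 intervals after the first: 22 × 21 = 462 days after 2054-06-29.
June has 30 days — 1 day to the end of June leaves 461.
From end of June to end of 2054 is 184 days (277 left).
January has 31 days (246 left).
February has 28 days (218 left).
March has 31 days (187 left).
April has 30 days (157 left).
May has 31 days (126 left).
June has 30 days (96 left).
July has 31 days (65 left).
August has 31 days (34 left).
September has 30 days (4 left).
4 days into October → 2055-10-04.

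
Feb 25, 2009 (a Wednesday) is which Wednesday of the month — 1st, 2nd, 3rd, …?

Day 25 falls in week ⌈25/7⌉ of the month.
Days 1–7 hold the 1st Wednesday, 8–14 the 2nd, 15–21 the 3rd, 22–28 the 4th, 29–31 the 5th.
25 is in the range for the 4th.

4th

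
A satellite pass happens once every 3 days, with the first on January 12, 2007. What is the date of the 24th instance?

The 24th occurrence is 23 intervals after the first: 23 × 3 = 69 days after January 12, 2007.
January has 31 days — 19 days to the end of January leaves 50.
February has 28 days (22 left).
22 days into March → March 22, 2007.

March 22, 2007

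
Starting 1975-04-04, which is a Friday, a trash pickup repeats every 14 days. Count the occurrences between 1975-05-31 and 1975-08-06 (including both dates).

4

Occurrences land 14·i days after 1975-04-04 for i = 0, 1, 2, …
1975-05-31 is 57 days after the start; 57 ÷ 14 = 4 remainder 1; since the remainder is 1, round up to i = 5. First occurrence in the window: #6 on 1975-06-13 (5×14 = 70 days in).
1975-08-06 is 124 days after the start; 124 ÷ 14 = 8 remainder 12. Last occurrence in the window: #9 on 1975-07-25.
Occurrences #6 through #9: 4 in total.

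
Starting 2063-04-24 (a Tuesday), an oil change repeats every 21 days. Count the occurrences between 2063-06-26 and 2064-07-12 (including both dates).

19

Occurrences land 21·i days after 2063-04-24 for i = 0, 1, 2, …
2063-06-26 is 63 days after the start; 63 ÷ 21 = 3 remainder 0. First occurrence in the window: #4 on 2063-06-26 (3×21 = 63 days in).
2064-07-12 is 445 days after the start; 445 ÷ 21 = 21 remainder 4. Last occurrence in the window: #22 on 2064-07-08.
Occurrences #4 through #22: 19 in total.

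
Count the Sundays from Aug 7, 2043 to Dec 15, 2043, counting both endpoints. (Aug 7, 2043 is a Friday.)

Aug 7, 2043 is a Friday; the first Sunday on or after it is Aug 9, 2043 (2 days later).
From Aug 9, 2043 to Dec 15, 2043: 22 + 30 + 31 + 30 + 15 = 128 days (rest of Aug, Sep, Oct, Nov, Dec).
128 ÷ 7 = 18 full weeks with remainder 2, so 18 more Sundays after the first → 19.

19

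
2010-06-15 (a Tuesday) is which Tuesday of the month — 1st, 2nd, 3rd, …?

3rd

Day 15 falls in week ⌈15/7⌉ of the month.
Days 1–7 hold the 1st Tuesday, 8–14 the 2nd, 15–21 the 3rd, 22–28 the 4th, 29–31 the 5th.
15 is in the range for the 3rd.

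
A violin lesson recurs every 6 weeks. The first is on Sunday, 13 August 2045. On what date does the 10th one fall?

26 August 2046

The 10th occurrence is 9 intervals after the first: 9 × 42 = 378 days after 13 August 2045.
August has 31 days — 18 days to the end of August leaves 360.
September has 30 days (330 left).
October has 31 days (299 left).
November has 30 days (269 left).
December has 31 days (238 left).
January has 31 days (207 left).
February has 28 days (179 left).
March has 31 days (148 left).
April has 30 days (118 left).
May has 31 days (87 left).
June has 30 days (57 left).
July has 31 days (26 left).
26 days into August → 26 August 2046.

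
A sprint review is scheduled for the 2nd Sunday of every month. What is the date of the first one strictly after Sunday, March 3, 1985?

March 10, 1985

March 1985 starts on a Friday; its first Sunday is the 3rd, so the 2nd Sunday is the 10th — March 10, 1985.
March 10, 1985 is after March 3, 1985, so that is the next one.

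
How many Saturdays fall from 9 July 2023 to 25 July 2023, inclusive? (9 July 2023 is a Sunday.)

9 July 2023 is a Sunday; the first Saturday on or after it is 15 July 2023 (6 days later).
From 15 July 2023 to 25 July 2023 is 25 − 15 = 10 days.
10 ÷ 7 = 1 full weeks with remainder 3, so 1 more Saturdays after the first → 2.

2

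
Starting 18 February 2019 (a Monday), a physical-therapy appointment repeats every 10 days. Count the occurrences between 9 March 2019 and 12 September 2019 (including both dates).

Occurrences land 10·i days after 18 February 2019 for i = 0, 1, 2, …
9 March 2019 is 19 days after the start; 19 ÷ 10 = 1 remainder 9; since the remainder is 9, round up to i = 2. First occurrence in the window: #3 on 10 March 2019 (2×10 = 20 days in).
12 September 2019 is 206 days after the start; 206 ÷ 10 = 20 remainder 6. Last occurrence in the window: #21 on 6 September 2019.
Occurrences #3 through #21: 19 in total.

19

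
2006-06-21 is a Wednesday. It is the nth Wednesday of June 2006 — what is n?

3rd

Day 21 falls in week ⌈21/7⌉ of the month.
Days 1–7 hold the 1st Wednesday, 8–14 the 2nd, 15–21 the 3rd, 22–28 the 4th, 29–31 the 5th.
21 is in the range for the 3rd.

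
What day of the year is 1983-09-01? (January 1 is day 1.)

244

Days in months before September: 31 + 28 + 31 + 30 + 31 + 30 + 31 + 31 = 243.
Plus 1 day into September → day 244.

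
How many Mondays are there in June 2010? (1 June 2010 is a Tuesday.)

1 June 2010 is a Tuesday; the first Monday on or after it is 7 June 2010 (6 days later).
From 7 June 2010 to 30 June 2010 is 30 − 7 = 23 days.
23 ÷ 7 = 3 full weeks with remainder 2, so 3 more Mondays after the first → 4.

4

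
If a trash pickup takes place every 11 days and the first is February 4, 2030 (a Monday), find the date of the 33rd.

January 22, 2031

The 33rd occurrence is 32 intervals after the first: 32 × 11 = 352 days after February 4, 2030.
February has 28 days — 24 days to the end of February leaves 328.
March has 31 days (297 left).
April has 30 days (267 left).
May has 31 days (236 left).
June has 30 days (206 left).
July has 31 days (175 left).
August has 31 days (144 left).
September has 30 days (114 left).
October has 31 days (83 left).
November has 30 days (53 left).
December has 31 days (22 left).
22 days into January → January 22, 2031.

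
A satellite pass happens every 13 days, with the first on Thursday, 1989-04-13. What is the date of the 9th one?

The 9th occurrence is 8 intervals after the first: 8 × 13 = 104 days after 1989-04-13.
April has 30 days — 17 days to the end of April leaves 87.
May has 31 days (56 left).
June has 30 days (26 left).
26 days into July → 1989-07-26.

1989-07-26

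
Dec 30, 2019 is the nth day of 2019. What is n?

364

Days in months before Dec: 31 + 28 + 31 + 30 + 31 + 30 + 31 + 31 + 30 + 31 + 30 = 334.
Plus 30 days into Dec → day 364.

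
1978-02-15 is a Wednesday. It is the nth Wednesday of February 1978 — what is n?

3rd

Day 15 falls in week ⌈15/7⌉ of the month.
Days 1–7 hold the 1st Wednesday, 8–14 the 2nd, 15–21 the 3rd, 22–28 the 4th, 29–31 the 5th.
15 is in the range for the 3rd.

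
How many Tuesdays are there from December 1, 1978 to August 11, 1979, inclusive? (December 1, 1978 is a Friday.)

36

December 1, 1978 is a Friday; the first Tuesday on or after it is December 5, 1978 (4 days later).
From December 5, 1978 to August 11, 1979: 26 + 31 + 28 + 31 + 30 + 31 + 30 + 31 + 11 = 249 days (rest of December, January, February, March, April, May, June, July, August).
249 ÷ 7 = 35 full weeks with remainder 4, so 35 more Tuesdays after the first → 36.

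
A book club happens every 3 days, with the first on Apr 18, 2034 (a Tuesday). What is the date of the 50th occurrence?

Sep 12, 2034

The 50th occurrence is 49 intervals after the first: 49 × 3 = 147 days after Apr 18, 2034.
Apr has 30 days — 12 days to the end of Apr leaves 135.
May has 31 days (104 left).
Jun has 30 days (74 left).
Jul has 31 days (43 left).
Aug has 31 days (12 left).
12 days into Sep → Sep 12, 2034.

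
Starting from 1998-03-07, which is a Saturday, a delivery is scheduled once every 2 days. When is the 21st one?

The 21st occurrence is 20 intervals after the first: 20 × 2 = 40 days after 1998-03-07.
March has 31 days — 24 days to the end of March leaves 16.
16 days into April → 1998-04-16.

1998-04-16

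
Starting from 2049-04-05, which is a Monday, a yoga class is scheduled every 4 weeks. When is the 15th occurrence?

2050-05-02

The 15th occurrence is 14 intervals after the first: 14 × 28 = 392 days after 2049-04-05.
April has 30 days — 25 days to the end of April leaves 367.
May has 31 days (336 left).
June has 30 days (306 left).
July has 31 days (275 left).
August has 31 days (244 left).
September has 30 days (214 left).
October has 31 days (183 left).
November has 30 days (153 left).
December has 31 days (122 left).
January has 31 days (91 left).
February has 28 days (63 left).
March has 31 days (32 left).
April has 30 days (2 left).
2 days into May → 2050-05-02.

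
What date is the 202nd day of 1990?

1990-07-21

January has 31 days (202 − 31 = 171 remain).
February has 28 days (171 − 28 = 143 remain).
March has 31 days (143 − 31 = 112 remain).
April has 30 days (112 − 30 = 82 remain).
May has 31 days (82 − 31 = 51 remain).
June has 30 days (51 − 30 = 21 remain).
21 into July → July 21.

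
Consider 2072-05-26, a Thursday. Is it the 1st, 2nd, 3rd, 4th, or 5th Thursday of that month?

Day 26 falls in week ⌈26/7⌉ of the month.
Days 1–7 hold the 1st Thursday, 8–14 the 2nd, 15–21 the 3rd, 22–28 the 4th, 29–31 the 5th.
26 is in the range for the 4th.

4th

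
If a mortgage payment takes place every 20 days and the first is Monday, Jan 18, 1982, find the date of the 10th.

Jul 17, 1982

The 10th occurrence is 9 intervals after the first: 9 × 20 = 180 days after Jan 18, 1982.
Jan has 31 days — 13 days to the end of Jan leaves 167.
Feb has 28 days (139 left).
Mar has 31 days (108 left).
Apr has 30 days (78 left).
May has 31 days (47 left).
Jun has 30 days (17 left).
17 days into Jul → Jul 17, 1982.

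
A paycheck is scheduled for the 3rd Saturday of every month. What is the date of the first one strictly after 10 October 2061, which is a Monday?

15 October 2061

October 2061 starts on a Saturday; its first Saturday is the 1st, so the 3rd Saturday is the 15th — 15 October 2061.
15 October 2061 is after 10 October 2061, so that is the next one.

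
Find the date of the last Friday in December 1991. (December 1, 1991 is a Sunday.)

December 1991 begins on a Sunday, so the first Friday is December 6 (5 days later).
December 1991 has 31 days. Adding weeks: 6, 13, 20, 27 — the last one ≤ 31 is the 27th.

27 December 1991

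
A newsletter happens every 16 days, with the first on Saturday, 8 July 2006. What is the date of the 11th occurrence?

15 December 2006

The 11th occurrence is 10 intervals after the first: 10 × 16 = 160 days after 8 July 2006.
July has 31 days — 23 days to the end of July leaves 137.
August has 31 days (106 left).
September has 30 days (76 left).
October has 31 days (45 left).
November has 30 days (15 left).
15 days into December → 15 December 2006.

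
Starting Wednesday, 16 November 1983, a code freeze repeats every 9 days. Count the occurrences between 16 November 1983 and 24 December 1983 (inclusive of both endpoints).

5

Occurrences land 9·i days after 16 November 1983 for i = 0, 1, 2, …
The window opens on the start date, so the first occurrence inside is #1 on 16 November 1983.
24 December 1983 is 38 days after the start; 38 ÷ 9 = 4 remainder 2. Last occurrence in the window: #5 on 22 December 1983.
Occurrences #1 through #5: 5 in total.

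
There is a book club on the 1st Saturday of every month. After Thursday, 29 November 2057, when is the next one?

November 2057 starts on a Thursday, so its 1st Saturday is 3 November 2057 (2 days in).
That is not after 29 November 2057, so look at December 2057.
December 2057 starts on a Saturday, so its 1st Saturday is 1 December 2057.

1 December 2057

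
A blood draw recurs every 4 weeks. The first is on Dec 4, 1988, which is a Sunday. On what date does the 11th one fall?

Sep 10, 1989

The 11th occurrence is 10 intervals after the first: 10 × 28 = 280 days after Dec 4, 1988.
Dec has 31 days — 27 days to the end of Dec leaves 253.
Jan has 31 days (222 left).
Feb has 28 days (194 left).
Mar has 31 days (163 left).
Apr has 30 days (133 left).
May has 31 days (102 left).
Jun has 30 days (72 left).
Jul has 31 days (41 left).
Aug has 31 days (10 left).
10 days into Sep → Sep 10, 1989.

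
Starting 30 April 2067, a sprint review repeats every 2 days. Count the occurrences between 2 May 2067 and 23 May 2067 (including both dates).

Occurrences land 2·i days after 30 April 2067 for i = 0, 1, 2, …
2 May 2067 is 2 days after the start; 2 ÷ 2 = 1 remainder 0. First occurrence in the window: #2 on 2 May 2067 (1×2 = 2 days in).
23 May 2067 is 23 days after the start; 23 ÷ 2 = 11 remainder 1. Last occurrence in the window: #12 on 22 May 2067.
Occurrences #2 through #12: 11 in total.

11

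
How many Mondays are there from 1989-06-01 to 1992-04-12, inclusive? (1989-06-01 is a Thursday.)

149

1989-06-01 is a Thursday; the first Monday on or after it is 1989-06-05 (4 days later).
From 1989-06-05 to 1992-04-12: 209 + 365 + 365 + 103 = 1042 days (rest of 1989, 1990, 1991, to 1992-04-12 in 1992).
1042 ÷ 7 = 148 full weeks with remainder 6, so 148 more Mondays after the first → 149.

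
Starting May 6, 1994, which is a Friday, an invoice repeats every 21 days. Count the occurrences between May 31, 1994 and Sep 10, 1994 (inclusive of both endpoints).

5

Occurrences land 21·i days after May 6, 1994 for i = 0, 1, 2, …
May 31, 1994 is 25 days after the start; 25 ÷ 21 = 1 remainder 4; since the remainder is 4, round up to i = 2. First occurrence in the window: #3 on Jun 17, 1994 (2×21 = 42 days in).
Sep 10, 1994 is 127 days after the start; 127 ÷ 21 = 6 remainder 1. Last occurrence in the window: #7 on Sep 9, 1994.
Occurrences #3 through #7: 5 in total.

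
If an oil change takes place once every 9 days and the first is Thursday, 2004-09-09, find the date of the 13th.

2004-12-26

The 13th occurrence is 12 intervals after the first: 12 × 9 = 108 days after 2004-09-09.
September has 30 days — 21 days to the end of September leaves 87.
October has 31 days (56 left).
November has 30 days (26 left).
26 days into December → 2004-12-26.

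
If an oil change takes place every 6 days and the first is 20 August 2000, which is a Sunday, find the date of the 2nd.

26 August 2000

The 2nd occurrence is 1 interval after the first: 1 × 6 = 6 days after 20 August 2000.
6 days later is 26 August 2000.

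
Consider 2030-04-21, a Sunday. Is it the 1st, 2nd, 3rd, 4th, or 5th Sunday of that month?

Day 21 falls in week ⌈21/7⌉ of the month.
Days 1–7 hold the 1st Sunday, 8–14 the 2nd, 15–21 the 3rd, 22–28 the 4th, 29–31 the 5th.
21 is in the range for the 3rd.

3rd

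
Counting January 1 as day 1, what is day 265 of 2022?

January has 31 days (265 − 31 = 234 remain).
February has 28 days (234 − 28 = 206 remain).
March has 31 days (206 − 31 = 175 remain).
April has 30 days (175 − 30 = 145 remain).
May has 31 days (145 − 31 = 114 remain).
June has 30 days (114 − 30 = 84 remain).
July has 31 days (84 − 31 = 53 remain).
August has 31 days (53 − 31 = 22 remain).
22 into September → September 22.

2022-09-22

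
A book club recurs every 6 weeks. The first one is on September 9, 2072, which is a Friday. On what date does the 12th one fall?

The 12th occurrence is 11 intervals after the first: 11 × 42 = 462 days after September 9, 2072.
September has 30 days — 21 days to the end of September leaves 441.
From end of September to end of 2072 is 92 days (349 left).
January has 31 days (318 left).
February has 28 days (290 left).
March has 31 days (259 left).
April has 30 days (229 left).
May has 31 days (198 left).
June has 30 days (168 left).
July has 31 days (137 left).
August has 31 days (106 left).
September has 30 days (76 left).
October has 31 days (45 left).
November has 30 days (15 left).
15 days into December → December 15, 2073.

December 15, 2073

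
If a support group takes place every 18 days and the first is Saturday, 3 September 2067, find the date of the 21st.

The 21st occurrence is 20 intervals after the first: 20 × 18 = 360 days after 3 September 2067.
September has 30 days — 27 days to the end of September leaves 333.
October has 31 days (302 left).
November has 30 days (272 left).
December has 31 days (241 left).
January has 31 days (210 left).
February has 29 days (181 left).
March has 31 days (150 left).
April has 30 days (120 left).
May has 31 days (89 left).
June has 30 days (59 left).
July has 31 days (28 left).
28 days into August → 28 August 2068.

28 August 2068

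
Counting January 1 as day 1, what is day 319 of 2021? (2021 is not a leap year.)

2021-11-15

January has 31 days (319 − 31 = 288 remain).
February has 28 days (288 − 28 = 260 remain).
March has 31 days (260 − 31 = 229 remain).
April has 30 days (229 − 30 = 199 remain).
May has 31 days (199 − 31 = 168 remain).
June has 30 days (168 − 30 = 138 remain).
July has 31 days (138 − 31 = 107 remain).
August has 31 days (107 − 31 = 76 remain).
September has 30 days (76 − 30 = 46 remain).
October has 31 days (46 − 31 = 15 remain).
15 into November → November 15.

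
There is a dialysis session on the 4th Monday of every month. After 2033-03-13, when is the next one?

2033-03-28

March 2033 starts on a Tuesday; its first Monday is the 7th, so the 4th Monday is the 28th — 2033-03-28.
2033-03-28 is after 2033-03-13, so that is the next one.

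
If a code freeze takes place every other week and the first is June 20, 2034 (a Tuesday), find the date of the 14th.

December 19, 2034

The 14th occurrence is 13 intervals after the first: 13 × 14 = 182 days after June 20, 2034.
June has 30 days — 10 days to the end of June leaves 172.
July has 31 days (141 left).
August has 31 days (110 left).
September has 30 days (80 left).
October has 31 days (49 left).
November has 30 days (19 left).
19 days into December → December 19, 2034.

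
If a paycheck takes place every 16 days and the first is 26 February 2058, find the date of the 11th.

The 11th occurrence is 10 intervals after the first: 10 × 16 = 160 days after 26 February 2058.
February has 28 days — 2 days to the end of February leaves 158.
March has 31 days (127 left).
April has 30 days (97 left).
May has 31 days (66 left).
June has 30 days (36 left).
July has 31 days (5 left).
5 days into August → 5 August 2058.

5 August 2058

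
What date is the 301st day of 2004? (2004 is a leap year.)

January has 31 days (301 − 31 = 270 remain).
February has 29 days (270 − 29 = 241 remain).
March has 31 days (241 − 31 = 210 remain).
April has 30 days (210 − 30 = 180 remain).
May has 31 days (180 − 31 = 149 remain).
June has 30 days (149 − 30 = 119 remain).
July has 31 days (119 − 31 = 88 remain).
August has 31 days (88 − 31 = 57 remain).
September has 30 days (57 − 30 = 27 remain).
27 into October → October 27.

27 October 2004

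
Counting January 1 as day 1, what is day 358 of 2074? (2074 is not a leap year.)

Jan has 31 days (358 − 31 = 327 remain).
Feb has 28 days (327 − 28 = 299 remain).
Mar has 31 days (299 − 31 = 268 remain).
Apr has 30 days (268 − 30 = 238 remain).
May has 31 days (238 − 31 = 207 remain).
Jun has 30 days (207 − 30 = 177 remain).
Jul has 31 days (177 − 31 = 146 remain).
Aug has 31 days (146 − 31 = 115 remain).
Sep has 30 days (115 − 30 = 85 remain).
Oct has 31 days (85 − 31 = 54 remain).
Nov has 30 days (54 − 30 = 24 remain).
24 into Dec → Dec 24.

Dec 24, 2074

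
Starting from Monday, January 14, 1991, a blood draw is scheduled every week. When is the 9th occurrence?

March 11, 1991

The 9th occurrence is 8 intervals after the first: 8 × 7 = 56 days after January 14, 1991.
January has 31 days — 17 days to the end of January leaves 39.
February has 28 days (11 left).
11 days into March → March 11, 1991.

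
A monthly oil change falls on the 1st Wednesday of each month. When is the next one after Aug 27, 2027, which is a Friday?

Aug 2027 starts on a Sunday, so its 1st Wednesday is Aug 4, 2027 (3 days in).
That is not after Aug 27, 2027, so look at Sep 2027.
Sep 2027 starts on a Wednesday, so its 1st Wednesday is Sep 1, 2027.

Sep 1, 2027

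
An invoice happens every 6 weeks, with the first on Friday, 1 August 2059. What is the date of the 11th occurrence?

24 September 2060

The 11th occurrence is 10 intervals after the first: 10 × 42 = 420 days after 1 August 2059.
August has 31 days — 30 days to the end of August leaves 390.
September has 30 days (360 left).
October has 31 days (329 left).
November has 30 days (299 left).
December has 31 days (268 left).
January has 31 days (237 left).
February has 29 days (208 left).
March has 31 days (177 left).
April has 30 days (147 left).
May has 31 days (116 left).
June has 30 days (86 left).
July has 31 days (55 left).
August has 31 days (24 left).
24 days into September → 24 September 2060.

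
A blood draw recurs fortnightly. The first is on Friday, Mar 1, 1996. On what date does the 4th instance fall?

Apr 12, 1996

The 4th occurrence is 3 intervals after the first: 3 × 14 = 42 days after Mar 1, 1996.
Mar has 31 days — 30 days to the end of Mar leaves 12.
12 days into Apr → Apr 12, 1996.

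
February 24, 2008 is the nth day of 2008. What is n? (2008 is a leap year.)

55

Days in months before February: 31 = 31.
Plus 24 days into February → day 55.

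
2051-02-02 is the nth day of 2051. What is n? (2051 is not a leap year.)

Days in months before February: 31 = 31.
Plus 2 days into February → day 33.

33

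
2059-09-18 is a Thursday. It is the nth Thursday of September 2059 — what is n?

Day 18 falls in week ⌈18/7⌉ of the month.
Days 1–7 hold the 1st Thursday, 8–14 the 2nd, 15–21 the 3rd, 22–28 the 4th, 29–31 the 5th.
18 is in the range for the 3rd.

3rd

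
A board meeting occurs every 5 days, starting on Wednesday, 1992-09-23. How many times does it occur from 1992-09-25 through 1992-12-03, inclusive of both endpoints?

Occurrences land 5·i days after 1992-09-23 for i = 0, 1, 2, …
1992-09-25 is 2 days after the start; 2 ÷ 5 = 0 remainder 2; since the remainder is 2, round up to i = 1. First occurrence in the window: #2 on 1992-09-28 (1×5 = 5 days in).
1992-12-03 is 71 days after the start; 71 ÷ 5 = 14 remainder 1. Last occurrence in the window: #15 on 1992-12-02.
Occurrences #2 through #15: 14 in total.

14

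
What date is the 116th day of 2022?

Apr 26, 2022

Jan has 31 days (116 − 31 = 85 remain).
Feb has 28 days (85 − 28 = 57 remain).
Mar has 31 days (57 − 31 = 26 remain).
26 into Apr → Apr 26.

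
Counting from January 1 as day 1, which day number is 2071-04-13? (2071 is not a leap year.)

Days in months before April: 31 + 28 + 31 = 90.
Plus 13 days into April → day 103.

103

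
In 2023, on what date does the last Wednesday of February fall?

2023-02-22

February 2023 begins on a Wednesday, so the first Wednesday is February 1.
February 2023 has 28 days. Adding weeks: 1, 8, 15, 22 — the last one ≤ 28 is the 22nd.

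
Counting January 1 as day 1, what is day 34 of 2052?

January has 31 days (34 − 31 = 3 remain).
3 into February → February 3.

2052-02-03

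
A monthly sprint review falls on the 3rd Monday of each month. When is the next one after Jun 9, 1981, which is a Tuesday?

Jun 1981 starts on a Monday; its first Monday is the 1st, so the 3rd Monday is the 15th — Jun 15, 1981.
Jun 15, 1981 is after Jun 9, 1981, so that is the next one.

Jun 15, 1981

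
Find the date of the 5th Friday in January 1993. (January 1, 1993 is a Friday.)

January 1993 begins on a Friday, so the first Friday is January 1.
The 5th Friday is 4 weeks later: 1 + 28 = 29.

29 January 1993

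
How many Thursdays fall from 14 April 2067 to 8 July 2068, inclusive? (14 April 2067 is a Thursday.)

65

14 April 2067 is a Thursday; the first Thursday on or after it is 14 April 2067.
From 14 April 2067 to 8 July 2068: 261 + 190 = 451 days (rest of 2067, to 8 July 2068 in 2068).
451 ÷ 7 = 64 full weeks with remainder 3, so 64 more Thursdays after the first → 65.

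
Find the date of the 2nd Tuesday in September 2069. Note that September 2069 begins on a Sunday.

September 2069 begins on a Sunday, so the first Tuesday is September 3 (2 days later).
The 2nd Tuesday is 1 weeks later: 3 + 7 = 10.

September 10, 2069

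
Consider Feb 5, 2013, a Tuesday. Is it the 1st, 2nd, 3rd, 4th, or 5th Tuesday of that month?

1st

Day 5 falls in week ⌈5/7⌉ of the month.
Days 1–7 hold the 1st Tuesday, 8–14 the 2nd, 15–21 the 3rd, 22–28 the 4th, 29–31 the 5th.
5 is in the range for the 1st.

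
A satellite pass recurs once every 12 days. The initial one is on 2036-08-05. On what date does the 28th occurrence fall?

The 28th occurrence is 27 intervals after the first: 27 × 12 = 324 days after 2036-08-05.
August has 31 days — 26 days to the end of August leaves 298.
September has 30 days (268 left).
October has 31 days (237 left).
November has 30 days (207 left).
December has 31 days (176 left).
January has 31 days (145 left).
February has 28 days (117 left).
March has 31 days (86 left).
April has 30 days (56 left).
May has 31 days (25 left).
25 days into June → 2037-06-25.

2037-06-25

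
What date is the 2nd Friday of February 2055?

2055-02-12

The first Friday of February 2055 is February 5.
The 2nd Friday is 1 weeks later: 5 + 7 = 12.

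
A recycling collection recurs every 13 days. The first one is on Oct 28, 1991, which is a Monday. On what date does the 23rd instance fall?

The 23rd occurrence is 22 intervals after the first: 22 × 13 = 286 days after Oct 28, 1991.
Oct has 31 days — 3 days to the end of Oct leaves 283.
Nov has 30 days (253 left).
Dec has 31 days (222 left).
Jan has 31 days (191 left).
Feb has 29 days (162 left).
Mar has 31 days (131 left).
Apr has 30 days (101 left).
May has 31 days (70 left).
Jun has 30 days (40 left).
Jul has 31 days (9 left).
9 days into Aug → Aug 9, 1992.

Aug 9, 1992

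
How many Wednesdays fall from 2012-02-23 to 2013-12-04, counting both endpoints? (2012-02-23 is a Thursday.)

93

2012-02-23 is a Thursday; the first Wednesday on or after it is 2012-02-29 (6 days later).
From 2012-02-29 to 2013-12-04: 306 + 338 = 644 days (rest of 2012, to 2013-12-04 in 2013).
644 ÷ 7 = 92 full weeks with remainder 0, so 92 more Wednesdays after the first → 93.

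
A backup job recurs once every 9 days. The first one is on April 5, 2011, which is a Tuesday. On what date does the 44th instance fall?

April 26, 2012

The 44th occurrence is 43 intervals after the first: 43 × 9 = 387 days after April 5, 2011.
April has 30 days — 25 days to the end of April leaves 362.
May has 31 days (331 left).
June has 30 days (301 left).
July has 31 days (270 left).
August has 31 days (239 left).
September has 30 days (209 left).
October has 31 days (178 left).
November has 30 days (148 left).
December has 31 days (117 left).
January has 31 days (86 left).
February has 29 days (57 left).
March has 31 days (26 left).
26 days into April → April 26, 2012.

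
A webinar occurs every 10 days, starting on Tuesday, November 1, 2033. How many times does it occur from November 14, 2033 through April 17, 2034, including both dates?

15

Occurrences land 10·i days after November 1, 2033 for i = 0, 1, 2, …
November 14, 2033 is 13 days after the start; 13 ÷ 10 = 1 remainder 3; since the remainder is 3, round up to i = 2. First occurrence in the window: #3 on November 21, 2033 (2×10 = 20 days in).
April 17, 2034 is 167 days after the start; 167 ÷ 10 = 16 remainder 7. Last occurrence in the window: #17 on April 10, 2034.
Occurrences #3 through #17: 15 in total.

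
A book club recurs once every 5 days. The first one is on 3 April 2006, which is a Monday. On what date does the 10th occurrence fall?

18 May 2006

The 10th occurrence is 9 intervals after the first: 9 × 5 = 45 days after 3 April 2006.
April has 30 days — 27 days to the end of April leaves 18.
18 days into May → 18 May 2006.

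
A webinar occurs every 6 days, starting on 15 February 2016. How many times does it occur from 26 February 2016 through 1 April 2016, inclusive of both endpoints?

6

Occurrences land 6·i days after 15 February 2016 for i = 0, 1, 2, …
26 February 2016 is 11 days after the start; 11 ÷ 6 = 1 remainder 5; since the remainder is 5, round up to i = 2. First occurrence in the window: #3 on 27 February 2016 (2×6 = 12 days in).
1 April 2016 is 46 days after the start; 46 ÷ 6 = 7 remainder 4. Last occurrence in the window: #8 on 28 March 2016.
Occurrences #3 through #8: 6 in total.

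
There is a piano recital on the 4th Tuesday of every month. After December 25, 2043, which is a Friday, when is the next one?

December 2043 starts on a Tuesday; its first Tuesday is the 1st, so the 4th Tuesday is the 22nd — December 22, 2043.
That is not after December 25, 2043, so look at January 2044.
January 2044 starts on a Friday; its first Tuesday is the 5th, so the 4th Tuesday is the 26th — January 26, 2044.

January 26, 2044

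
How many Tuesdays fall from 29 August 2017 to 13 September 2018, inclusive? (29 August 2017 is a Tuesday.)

29 August 2017 is a Tuesday; the first Tuesday on or after it is 29 August 2017.
From 29 August 2017 to 13 September 2018: 124 + 256 = 380 days (rest of 2017, to 13 September 2018 in 2018).
380 ÷ 7 = 54 full weeks with remainder 2, so 54 more Tuesdays after the first → 55.

55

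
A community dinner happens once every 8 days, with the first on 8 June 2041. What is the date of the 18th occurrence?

The 18th occurrence is 17 intervals after the first: 17 × 8 = 136 days after 8 June 2041.
June has 30 days — 22 days to the end of June leaves 114.
July has 31 days (83 left).
August has 31 days (52 left).
September has 30 days (22 left).
22 days into October → 22 October 2041.

22 October 2041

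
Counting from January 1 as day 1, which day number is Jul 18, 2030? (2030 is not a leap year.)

Days in months before Jul: 31 + 28 + 31 + 30 + 31 + 30 = 181.
Plus 18 days into Jul → day 199.

199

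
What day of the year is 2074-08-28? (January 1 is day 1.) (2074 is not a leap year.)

Days in months before August: 31 + 28 + 31 + 30 + 31 + 30 + 31 = 212.
Plus 28 days into August → day 240.

240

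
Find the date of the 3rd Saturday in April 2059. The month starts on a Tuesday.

April 19, 2059

April 2059 begins on a Tuesday, so the first Saturday is April 5 (4 days later).
The 3rd Saturday is 2 weeks later: 5 + 14 = 19.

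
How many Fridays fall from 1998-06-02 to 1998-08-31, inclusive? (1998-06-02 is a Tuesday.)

13

1998-06-02 is a Tuesday; the first Friday on or after it is 1998-06-05 (3 days later).
From 1998-06-05 to 1998-08-31: 25 + 31 + 31 = 87 days (rest of June, July, August).
87 ÷ 7 = 12 full weeks with remainder 3, so 12 more Fridays after the first → 13.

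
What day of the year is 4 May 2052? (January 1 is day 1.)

125

Days in months before May: 31 + 29 + 31 + 30 = 121.
Plus 4 days into May → day 125.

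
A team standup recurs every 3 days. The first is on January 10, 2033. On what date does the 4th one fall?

January 19, 2033

The 4th occurrence is 3 intervals after the first: 3 × 3 = 9 days after January 10, 2033.
9 days later is January 19, 2033.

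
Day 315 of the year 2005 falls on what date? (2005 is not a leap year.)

2005-11-11

January has 31 days (315 − 31 = 284 remain).
February has 28 days (284 − 28 = 256 remain).
March has 31 days (256 − 31 = 225 remain).
April has 30 days (225 − 30 = 195 remain).
May has 31 days (195 − 31 = 164 remain).
June has 30 days (164 − 30 = 134 remain).
July has 31 days (134 − 31 = 103 remain).
August has 31 days (103 − 31 = 72 remain).
September has 30 days (72 − 30 = 42 remain).
October has 31 days (42 − 31 = 11 remain).
11 into November → November 11.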